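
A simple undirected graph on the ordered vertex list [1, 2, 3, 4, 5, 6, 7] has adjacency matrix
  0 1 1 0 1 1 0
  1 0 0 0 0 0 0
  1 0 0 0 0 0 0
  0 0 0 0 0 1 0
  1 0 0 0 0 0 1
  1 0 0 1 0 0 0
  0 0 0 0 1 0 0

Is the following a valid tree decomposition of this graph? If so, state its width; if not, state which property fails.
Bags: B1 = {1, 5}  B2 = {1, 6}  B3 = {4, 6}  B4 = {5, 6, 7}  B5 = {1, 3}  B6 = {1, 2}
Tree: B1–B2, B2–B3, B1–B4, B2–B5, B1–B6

No — bags containing vertex 6 are not connected in the tree.

A tree decomposition must satisfy three properties: every vertex lies in some bag; for every edge, both endpoints lie together in some bag; and for every vertex, the bags containing it form a connected subtree. Here bags containing vertex 6 are not connected in the tree, so the decomposition is invalid.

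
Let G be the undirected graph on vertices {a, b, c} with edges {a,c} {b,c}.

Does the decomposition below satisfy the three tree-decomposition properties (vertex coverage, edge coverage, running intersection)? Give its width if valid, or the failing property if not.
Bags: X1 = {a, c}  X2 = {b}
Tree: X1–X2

A tree decomposition must satisfy three properties: every vertex lies in some bag; for every edge, both endpoints lie together in some bag; and for every vertex, the bags containing it form a connected subtree. Here edge (c,b) lies in no bag, so the decomposition is invalid.

No — edge (c,b) lies in no bag.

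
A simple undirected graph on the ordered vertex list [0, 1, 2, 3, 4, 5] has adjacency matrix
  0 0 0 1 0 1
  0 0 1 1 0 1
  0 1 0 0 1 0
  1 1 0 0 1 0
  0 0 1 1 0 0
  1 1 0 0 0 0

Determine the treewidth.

A width-2 tree decomposition is:
Bags: B1 = {1, 2, 4}  B2 = {1, 3, 4}  B3 = {1, 3, 5}  B4 = {0, 3, 5}
Tree: B1–B2, B2–B3, B3–B4
Every bag has size at most 3, so the width is 3 − 1 = 2 and tw(G) ≤ 2. For the lower bound, G contains the cycle 2–4–3–1–2, so G is not a forest; only forests have treewidth ≤ 1, hence tw(G) ≥ 2. Combining the bounds, tw(G) = 2.

2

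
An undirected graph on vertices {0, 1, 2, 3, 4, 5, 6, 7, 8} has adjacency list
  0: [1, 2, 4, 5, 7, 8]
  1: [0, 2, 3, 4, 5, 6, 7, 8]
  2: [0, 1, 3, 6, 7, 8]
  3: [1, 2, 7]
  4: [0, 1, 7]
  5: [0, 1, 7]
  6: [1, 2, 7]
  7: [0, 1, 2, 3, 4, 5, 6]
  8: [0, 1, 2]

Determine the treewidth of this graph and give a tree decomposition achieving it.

The largest bag has 4 vertices, giving width 3; this decomposition certifies tw(G) ≤ 3. Conversely, {0, 1, 2, 8} is a clique of size 4, and the vertices of any clique must share a bag in every tree decomposition; so some bag has ≥ 4 vertices and tw(G) ≥ 3. The upper and lower bounds meet at 3, so that is the treewidth.

Treewidth 3.
One such decomposition:
Bags: B1 = {0, 1, 2, 7}  B2 = {0, 1, 2, 8}  B3 = {0, 1, 4, 7}  B4 = {0, 1, 5, 7}  B5 = {1, 2, 6, 7}  B6 = {1, 2, 3, 7}
Tree: B1–B2, B1–B3, B1–B4, B1–B5, B5–B6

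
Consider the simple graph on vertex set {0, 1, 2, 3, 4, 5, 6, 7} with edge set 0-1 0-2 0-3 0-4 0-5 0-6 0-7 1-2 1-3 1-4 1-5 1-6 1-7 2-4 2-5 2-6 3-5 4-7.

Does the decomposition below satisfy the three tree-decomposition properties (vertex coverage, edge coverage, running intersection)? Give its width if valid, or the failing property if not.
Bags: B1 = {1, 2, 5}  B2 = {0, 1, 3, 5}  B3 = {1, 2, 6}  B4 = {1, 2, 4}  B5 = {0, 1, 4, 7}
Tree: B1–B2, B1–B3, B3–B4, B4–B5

A tree decomposition must satisfy three properties: every vertex lies in some bag; for every edge, both endpoints lie together in some bag; and for every vertex, the bags containing it form a connected subtree. Here edge (0,2) lies in no bag, so the decomposition is invalid.

No — edge (0,2) lies in no bag.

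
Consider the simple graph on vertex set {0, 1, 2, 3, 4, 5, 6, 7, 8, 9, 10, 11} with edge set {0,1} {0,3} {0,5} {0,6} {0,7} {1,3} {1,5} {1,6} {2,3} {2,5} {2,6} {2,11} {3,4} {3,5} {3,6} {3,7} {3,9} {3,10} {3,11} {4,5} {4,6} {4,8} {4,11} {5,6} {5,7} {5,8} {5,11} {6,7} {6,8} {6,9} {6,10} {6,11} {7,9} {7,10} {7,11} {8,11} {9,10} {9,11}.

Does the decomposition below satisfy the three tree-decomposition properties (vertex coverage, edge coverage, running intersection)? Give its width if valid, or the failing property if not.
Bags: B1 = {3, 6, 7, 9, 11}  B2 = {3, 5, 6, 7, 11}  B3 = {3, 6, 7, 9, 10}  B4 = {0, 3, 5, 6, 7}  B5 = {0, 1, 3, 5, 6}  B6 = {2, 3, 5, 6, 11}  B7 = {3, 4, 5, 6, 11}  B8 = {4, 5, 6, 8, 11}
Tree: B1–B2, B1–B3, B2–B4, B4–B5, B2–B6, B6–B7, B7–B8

Yes; width 4.

Vertex coverage: the bags together contain {0, 1, 2, 3, 4, 5, 6, 7, 8, 9, 10, 11}, the full vertex set. Edge coverage: each edge of G has both endpoints in at least one bag. Running intersection: for every vertex, the bags containing it form a connected subtree. All three properties hold, so this is a valid tree decomposition of width max|bag| − 1 = 4, and hence tw(G) ≤ 4.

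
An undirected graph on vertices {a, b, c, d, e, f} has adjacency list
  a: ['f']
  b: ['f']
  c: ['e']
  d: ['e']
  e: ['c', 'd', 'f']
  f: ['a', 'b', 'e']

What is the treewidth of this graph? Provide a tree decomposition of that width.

Treewidth 1.
One such decomposition:
Bags: B1 = {e, f}  B2 = {c, e}  B3 = {a, f}  B4 = {d, e}  B5 = {b, f}
Tree: B1–B2, B1–B3, B2–B4, B1–B5

Every bag has size at most 2, so the width is 2 − 1 = 1 and tw(G) ≤ 1. Since G has at least one edge (e.g. f–e), it is not an edgeless graph, so tw(G) ≥ 1. Hence tw(G) = 1 exactly.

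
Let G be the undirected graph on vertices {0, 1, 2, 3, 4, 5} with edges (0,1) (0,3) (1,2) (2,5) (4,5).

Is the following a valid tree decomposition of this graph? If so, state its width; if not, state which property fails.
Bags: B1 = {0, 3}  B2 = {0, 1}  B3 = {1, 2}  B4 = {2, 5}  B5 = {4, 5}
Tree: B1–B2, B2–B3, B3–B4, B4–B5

Yes; width 1.

Checking the three conditions: (i) the bags cover all of {0, 1, 2, 3, 4, 5}; (ii) for each edge, some bag contains both endpoints; (iii) the bags containing any fixed vertex form a subtree. All hold, so the decomposition is valid with width 2 − 1 = 1.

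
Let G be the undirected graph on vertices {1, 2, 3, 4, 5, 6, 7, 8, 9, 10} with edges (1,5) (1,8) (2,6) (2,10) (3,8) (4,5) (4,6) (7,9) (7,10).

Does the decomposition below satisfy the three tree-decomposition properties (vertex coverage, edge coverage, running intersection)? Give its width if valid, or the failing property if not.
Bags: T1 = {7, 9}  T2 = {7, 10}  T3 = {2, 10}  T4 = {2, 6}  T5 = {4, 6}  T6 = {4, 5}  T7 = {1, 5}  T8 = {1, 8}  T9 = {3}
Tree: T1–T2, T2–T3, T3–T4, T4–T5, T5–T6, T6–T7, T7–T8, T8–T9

No — edge (8,3) lies in no bag.

A tree decomposition must satisfy three properties: every vertex lies in some bag; for every edge, both endpoints lie together in some bag; and for every vertex, the bags containing it form a connected subtree. Here edge (8,3) lies in no bag, so the decomposition is invalid.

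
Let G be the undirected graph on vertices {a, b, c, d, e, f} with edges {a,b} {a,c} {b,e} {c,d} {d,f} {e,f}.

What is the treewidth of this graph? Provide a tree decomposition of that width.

Each bag holds 3 vertices, so the decomposition has width 2, which upper-bounds the treewidth. Since e–f–d–c–a–b–e is a cycle in G, G is not acyclic. Forests are exactly the graphs of treewidth ≤ 1, so tw(G) ≥ 2. Hence tw(G) = 2 exactly.

Treewidth 2.
One optimal decomposition is:
Bags: B1 = {d, e, f}  B2 = {c, d, e}  B3 = {a, c, e}  B4 = {a, b, e}
Tree: B1–B2, B2–B3, B3–B4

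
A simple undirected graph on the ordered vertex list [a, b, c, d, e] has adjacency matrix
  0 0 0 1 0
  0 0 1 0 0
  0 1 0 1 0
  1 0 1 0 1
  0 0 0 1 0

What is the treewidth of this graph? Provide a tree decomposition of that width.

Each bag holds 2 vertices, so the decomposition has width 1, which upper-bounds the treewidth. G has an edge, so its treewidth is at least 1. Combining the bounds, tw(G) = 1.

Treewidth 1.
One such decomposition:
Bags: B1 = {a, d}  B2 = {c, d}  B3 = {d, e}  B4 = {b, c}
Tree: B1–B2, B1–B3, B2–B4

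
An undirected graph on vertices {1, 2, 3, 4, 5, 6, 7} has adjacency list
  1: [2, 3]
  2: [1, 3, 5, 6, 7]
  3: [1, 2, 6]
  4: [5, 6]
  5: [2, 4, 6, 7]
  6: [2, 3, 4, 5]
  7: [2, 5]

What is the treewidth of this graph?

A width-2 tree decomposition is:
Bags: B1 = {2, 5, 6}  B2 = {2, 5, 7}  B3 = {2, 3, 6}  B4 = {1, 2, 3}  B5 = {4, 5, 6}
Tree: B1–B2, B1–B3, B3–B4, B1–B5
The largest bag has 3 vertices, giving width 2; this decomposition certifies tw(G) ≤ 2. On the other hand G contains the 3-clique {1, 2, 3}. A clique must lie in a single bag of any decomposition, so no decomposition can have width below 2. Therefore the treewidth is 2.

2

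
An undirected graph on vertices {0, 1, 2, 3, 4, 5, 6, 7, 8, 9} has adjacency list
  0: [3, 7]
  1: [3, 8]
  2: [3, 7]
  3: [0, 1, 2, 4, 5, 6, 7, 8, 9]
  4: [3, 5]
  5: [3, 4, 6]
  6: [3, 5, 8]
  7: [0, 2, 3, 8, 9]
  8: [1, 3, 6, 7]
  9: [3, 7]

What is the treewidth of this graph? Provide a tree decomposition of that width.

Treewidth 2.
Bags: B1 = {3, 7, 8}  B2 = {1, 3, 8}  B3 = {3, 7, 9}  B4 = {3, 6, 8}  B5 = {0, 3, 7}  B6 = {2, 3, 7}  B7 = {3, 5, 6}  B8 = {3, 4, 5}
Tree: B1–B2, B1–B3, B1–B4, B3–B5, B1–B6, B4–B7, B7–B8

Each bag holds 3 vertices, so the decomposition has width 2, which upper-bounds the treewidth. On the other hand G contains the 3-clique {1, 3, 8}. A clique must lie in a single bag of any decomposition, so no decomposition can have width below 2. The upper and lower bounds meet at 2, so that is the treewidth.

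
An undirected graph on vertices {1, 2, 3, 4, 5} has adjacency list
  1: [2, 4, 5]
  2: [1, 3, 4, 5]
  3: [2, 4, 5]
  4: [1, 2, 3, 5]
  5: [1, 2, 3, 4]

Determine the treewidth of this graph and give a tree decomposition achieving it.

Treewidth 3.
One such decomposition:
Bags: B1 = {1, 2, 4, 5}  B2 = {2, 3, 4, 5}
Tree: B1–B2

The largest bag has 4 vertices, giving width 3; this decomposition certifies tw(G) ≤ 3. Conversely, {1, 2, 4, 5} is a clique of size 4, and the vertices of any clique must share a bag in every tree decomposition; so some bag has ≥ 4 vertices and tw(G) ≥ 3. Hence tw(G) = 3 exactly.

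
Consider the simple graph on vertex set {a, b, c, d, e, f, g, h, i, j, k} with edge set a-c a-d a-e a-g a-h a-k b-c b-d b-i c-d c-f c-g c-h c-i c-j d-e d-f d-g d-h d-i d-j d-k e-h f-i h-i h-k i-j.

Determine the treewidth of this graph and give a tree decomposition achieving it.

Treewidth 3.
One optimal decomposition is:
Bags: B1 = {a, c, d, h}  B2 = {a, d, h, k}  B3 = {c, d, h, i}  B4 = {c, d, i, j}  B5 = {a, c, d, g}  B6 = {c, d, f, i}  B7 = {b, c, d, i}  B8 = {a, d, e, h}
Tree: B1–B2, B1–B3, B3–B4, B1–B5, B3–B6, B3–B7, B2–B8

The largest bag has 4 vertices, giving width 3; this decomposition certifies tw(G) ≤ 3. Conversely, {a, d, e, h} is a clique of size 4, and the vertices of any clique must share a bag in every tree decomposition; so some bag has ≥ 4 vertices and tw(G) ≥ 3. Therefore the treewidth is 3.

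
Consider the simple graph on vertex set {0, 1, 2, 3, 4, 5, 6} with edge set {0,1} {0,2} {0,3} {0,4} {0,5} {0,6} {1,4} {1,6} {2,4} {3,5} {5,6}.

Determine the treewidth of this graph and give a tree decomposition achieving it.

The largest bag has 3 vertices, giving width 2; this decomposition certifies tw(G) ≤ 2. For the lower bound, the 3 vertices {0, 1, 4} are pairwise adjacent, and any tree decomposition puts a clique entirely inside one bag — forcing width ≥ 2. Hence tw(G) = 2 exactly.

Treewidth 2.
Bags: B1 = {0, 1, 4}  B2 = {0, 1, 6}  B3 = {0, 5, 6}  B4 = {0, 2, 4}  B5 = {0, 3, 5}
Tree: B1–B2, B2–B3, B1–B4, B3–B5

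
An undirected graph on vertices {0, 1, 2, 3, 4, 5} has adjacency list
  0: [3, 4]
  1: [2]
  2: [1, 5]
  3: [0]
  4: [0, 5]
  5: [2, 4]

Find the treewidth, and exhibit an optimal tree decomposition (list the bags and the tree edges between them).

Treewidth 1.
One optimal decomposition is:
Bags: B1 = {1, 2}  B2 = {2, 5}  B3 = {4, 5}  B4 = {0, 4}  B5 = {0, 3}
Tree: B1–B2, B2–B3, B3–B4, B4–B5

The largest bag has 2 vertices, giving width 1; this decomposition certifies tw(G) ≤ 1. G has an edge, so its treewidth is at least 1. Hence tw(G) = 1 exactly.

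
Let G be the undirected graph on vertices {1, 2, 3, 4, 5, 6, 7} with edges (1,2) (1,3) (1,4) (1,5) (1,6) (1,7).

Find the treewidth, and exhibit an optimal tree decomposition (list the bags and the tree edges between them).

Treewidth 1.
Bags: B1 = {1, 2}  B2 = {1, 5}  B3 = {1, 4}  B4 = {1, 7}  B5 = {1, 6}  B6 = {1, 3}
Tree: B1–B2, B2–B3, B1–B4, B4–B5, B3–B6

Each bag holds 2 vertices, so the decomposition has width 1, which upper-bounds the treewidth. Any graph with an edge has treewidth ≥ 1, and G has the edge 2–1. Combining the bounds, tw(G) = 1.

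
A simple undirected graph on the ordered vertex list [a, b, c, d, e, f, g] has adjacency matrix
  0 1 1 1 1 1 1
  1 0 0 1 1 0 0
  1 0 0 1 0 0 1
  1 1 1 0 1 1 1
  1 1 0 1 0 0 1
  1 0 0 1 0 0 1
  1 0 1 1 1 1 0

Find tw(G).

A width-3 tree decomposition is:
Bags: B1 = {a, d, e, g}  B2 = {a, d, f, g}  B3 = {a, b, d, e}  B4 = {a, c, d, g}
Tree: B1–B2, B1–B3, B1–B4
The largest bag has 4 vertices, giving width 3; this decomposition certifies tw(G) ≤ 3. Conversely, {a, d, e, g} is a clique of size 4, and the vertices of any clique must share a bag in every tree decomposition; so some bag has ≥ 4 vertices and tw(G) ≥ 3. Combining the bounds, tw(G) = 3.

3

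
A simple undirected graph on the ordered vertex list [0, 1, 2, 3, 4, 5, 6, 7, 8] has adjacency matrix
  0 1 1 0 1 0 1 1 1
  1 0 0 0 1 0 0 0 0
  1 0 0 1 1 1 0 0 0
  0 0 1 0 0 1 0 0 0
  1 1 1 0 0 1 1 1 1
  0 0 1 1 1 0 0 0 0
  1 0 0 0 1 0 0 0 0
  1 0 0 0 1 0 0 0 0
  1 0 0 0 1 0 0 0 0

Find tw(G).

A width-2 tree decomposition is:
Bags: B1 = {0, 2, 4}  B2 = {0, 4, 8}  B3 = {0, 4, 7}  B4 = {2, 4, 5}  B5 = {0, 1, 4}  B6 = {2, 3, 5}  B7 = {0, 4, 6}
Tree: B1–B2, B1–B3, B1–B4, B3–B5, B4–B6, B1–B7
Every bag has size at most 3, so the width is 3 − 1 = 2 and tw(G) ≤ 2. For the lower bound, the 3 vertices {2, 3, 5} are pairwise adjacent, and any tree decomposition puts a clique entirely inside one bag — forcing width ≥ 2. Combining the bounds, tw(G) = 2.

2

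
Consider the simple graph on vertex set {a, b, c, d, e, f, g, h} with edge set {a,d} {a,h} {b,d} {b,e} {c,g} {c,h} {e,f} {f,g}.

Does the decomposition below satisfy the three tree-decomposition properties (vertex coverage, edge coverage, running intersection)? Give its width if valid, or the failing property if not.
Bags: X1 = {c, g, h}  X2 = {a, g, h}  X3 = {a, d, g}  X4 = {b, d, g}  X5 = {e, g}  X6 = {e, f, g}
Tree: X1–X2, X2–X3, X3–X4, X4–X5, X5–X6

No — edge (b,e) lies in no bag.

A tree decomposition must satisfy three properties: every vertex lies in some bag; for every edge, both endpoints lie together in some bag; and for every vertex, the bags containing it form a connected subtree. Here edge (b,e) lies in no bag, so the decomposition is invalid.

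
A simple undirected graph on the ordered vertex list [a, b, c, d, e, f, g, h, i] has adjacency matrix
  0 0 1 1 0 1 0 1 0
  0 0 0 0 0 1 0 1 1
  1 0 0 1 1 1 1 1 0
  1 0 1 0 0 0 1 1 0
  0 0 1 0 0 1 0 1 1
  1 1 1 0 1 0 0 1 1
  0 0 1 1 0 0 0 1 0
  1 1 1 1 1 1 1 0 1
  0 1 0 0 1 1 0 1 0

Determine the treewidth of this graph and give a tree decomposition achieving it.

Every bag has size at most 4, so the width is 4 − 1 = 3 and tw(G) ≤ 3. Conversely, {c, d, g, h} is a clique of size 4, and the vertices of any clique must share a bag in every tree decomposition; so some bag has ≥ 4 vertices and tw(G) ≥ 3. Therefore the treewidth is 3.

Treewidth 3.
Bags: B1 = {a, c, d, h}  B2 = {c, d, g, h}  B3 = {a, c, f, h}  B4 = {c, e, f, h}  B5 = {e, f, h, i}  B6 = {b, f, h, i}
Tree: B1–B2, B1–B3, B3–B4, B4–B5, B5–B6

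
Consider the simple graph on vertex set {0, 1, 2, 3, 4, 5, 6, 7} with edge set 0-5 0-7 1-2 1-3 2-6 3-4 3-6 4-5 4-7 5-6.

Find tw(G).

2

A width-2 tree decomposition is:
Bags: B1 = {0, 5, 7}  B2 = {4, 5, 7}  B3 = {4, 5, 6}  B4 = {3, 4, 6}  B5 = {2, 3, 6}  B6 = {1, 2, 3}
Tree: B1–B2, B2–B3, B3–B4, B4–B5, B5–B6
Each bag holds 3 vertices, so the decomposition has width 2, which upper-bounds the treewidth. For the lower bound, G contains the cycle 0–7–4–5–0, so G is not a forest; only forests have treewidth ≤ 1, hence tw(G) ≥ 2. Hence tw(G) = 2 exactly.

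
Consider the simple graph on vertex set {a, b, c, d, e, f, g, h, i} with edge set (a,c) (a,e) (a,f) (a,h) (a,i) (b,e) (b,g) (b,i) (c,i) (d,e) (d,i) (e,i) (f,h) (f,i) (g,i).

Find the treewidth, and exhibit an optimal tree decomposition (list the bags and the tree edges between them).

Treewidth 2.
One optimal decomposition is:
Bags: B1 = {a, e, i}  B2 = {d, e, i}  B3 = {b, e, i}  B4 = {a, f, i}  B5 = {a, f, h}  B6 = {a, c, i}  B7 = {b, g, i}
Tree: B1–B2, B1–B3, B1–B4, B4–B5, B1–B6, B3–B7

Every bag has size at most 3, so the width is 3 − 1 = 2 and tw(G) ≤ 2. Conversely, {a, f, h} is a clique of size 3, and the vertices of any clique must share a bag in every tree decomposition; so some bag has ≥ 3 vertices and tw(G) ≥ 2. Hence tw(G) = 2 exactly.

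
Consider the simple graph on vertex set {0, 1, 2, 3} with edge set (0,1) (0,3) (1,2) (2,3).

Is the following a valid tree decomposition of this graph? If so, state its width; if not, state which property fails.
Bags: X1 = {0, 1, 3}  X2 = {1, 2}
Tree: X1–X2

No — edge (3,2) lies in no bag.

A tree decomposition must satisfy three properties: every vertex lies in some bag; for every edge, both endpoints lie together in some bag; and for every vertex, the bags containing it form a connected subtree. Here edge (3,2) lies in no bag, so the decomposition is invalid.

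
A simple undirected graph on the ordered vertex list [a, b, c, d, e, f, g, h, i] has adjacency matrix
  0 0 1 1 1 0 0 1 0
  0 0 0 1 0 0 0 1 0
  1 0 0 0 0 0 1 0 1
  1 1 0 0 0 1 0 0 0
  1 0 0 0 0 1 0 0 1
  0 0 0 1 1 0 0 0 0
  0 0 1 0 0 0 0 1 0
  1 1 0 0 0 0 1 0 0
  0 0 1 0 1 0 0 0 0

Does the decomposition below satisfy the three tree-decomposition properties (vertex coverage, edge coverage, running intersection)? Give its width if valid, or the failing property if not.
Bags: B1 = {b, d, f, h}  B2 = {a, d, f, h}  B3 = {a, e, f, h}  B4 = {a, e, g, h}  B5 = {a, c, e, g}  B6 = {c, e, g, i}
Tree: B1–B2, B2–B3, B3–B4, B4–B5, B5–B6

Yes; width 3.

Every vertex of G appears in some bag (union = {a, b, c, d, e, f, g, h, i}); every edge is covered by a bag; and for each vertex v the set of bags containing v is connected in the bag tree. The decomposition is therefore valid. The largest bag has 4 vertices, so the width is 3.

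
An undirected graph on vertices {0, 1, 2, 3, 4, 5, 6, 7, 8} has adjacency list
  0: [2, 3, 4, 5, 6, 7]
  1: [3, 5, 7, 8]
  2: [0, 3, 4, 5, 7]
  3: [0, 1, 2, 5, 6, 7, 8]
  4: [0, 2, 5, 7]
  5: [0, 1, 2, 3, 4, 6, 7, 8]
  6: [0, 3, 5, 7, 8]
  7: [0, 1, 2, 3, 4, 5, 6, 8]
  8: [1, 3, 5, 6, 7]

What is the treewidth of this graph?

A width-4 tree decomposition is:
Bags: B1 = {0, 2, 3, 5, 7}  B2 = {0, 3, 5, 6, 7}  B3 = {3, 5, 6, 7, 8}  B4 = {1, 3, 5, 7, 8}  B5 = {0, 2, 4, 5, 7}
Tree: B1–B2, B2–B3, B3–B4, B1–B5
The largest bag has 5 vertices, giving width 4; this decomposition certifies tw(G) ≤ 4. Conversely, {0, 2, 3, 5, 7} is a clique of size 5, and the vertices of any clique must share a bag in every tree decomposition; so some bag has ≥ 5 vertices and tw(G) ≥ 4. Therefore the treewidth is 4.

4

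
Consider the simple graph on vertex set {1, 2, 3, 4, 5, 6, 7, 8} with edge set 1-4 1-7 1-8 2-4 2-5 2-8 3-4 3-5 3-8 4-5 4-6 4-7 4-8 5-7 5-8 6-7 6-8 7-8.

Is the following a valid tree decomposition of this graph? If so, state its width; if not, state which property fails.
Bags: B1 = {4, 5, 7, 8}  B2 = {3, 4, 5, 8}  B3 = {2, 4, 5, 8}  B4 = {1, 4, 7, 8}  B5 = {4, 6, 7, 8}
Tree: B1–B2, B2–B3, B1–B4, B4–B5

Yes; width 3.

Vertex coverage: the bags together contain {1, 2, 3, 4, 5, 6, 7, 8}, the full vertex set. Edge coverage: each edge of G has both endpoints in at least one bag. Running intersection: for every vertex, the bags containing it form a connected subtree. All three properties hold, so this is a valid tree decomposition of width max|bag| − 1 = 3, and hence tw(G) ≤ 3.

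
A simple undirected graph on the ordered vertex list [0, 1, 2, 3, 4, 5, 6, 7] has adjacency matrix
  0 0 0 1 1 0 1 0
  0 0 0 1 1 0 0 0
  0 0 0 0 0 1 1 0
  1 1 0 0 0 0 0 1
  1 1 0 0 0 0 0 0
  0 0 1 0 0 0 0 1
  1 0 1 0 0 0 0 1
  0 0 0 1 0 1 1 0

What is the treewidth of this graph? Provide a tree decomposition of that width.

The largest bag has 3 vertices, giving width 2; this decomposition certifies tw(G) ≤ 2. The edges 1–4–0–3–1 form a cycle, so G is not a tree and its treewidth is at least 2. Hence tw(G) = 2 exactly.

Treewidth 2.
One such decomposition:
Bags: B1 = {1, 3, 4}  B2 = {0, 3, 4}  B3 = {0, 3, 7}  B4 = {0, 6, 7}  B5 = {5, 6, 7}  B6 = {2, 5, 6}
Tree: B1–B2, B2–B3, B3–B4, B4–B5, B5–B6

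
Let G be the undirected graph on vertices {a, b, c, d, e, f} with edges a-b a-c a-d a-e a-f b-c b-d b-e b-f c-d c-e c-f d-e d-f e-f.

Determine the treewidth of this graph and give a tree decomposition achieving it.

Treewidth 5.
Bags: B1 = {a, b, c, d, e, f}
Tree: (single bag)

With just one bag of size 6, the width is 6 − 1 = 5, so tw(G) ≤ 5. Conversely, {a, b, c, d, e, f} is a clique of size 6, and the vertices of any clique must share a bag in every tree decomposition; so some bag has ≥ 6 vertices and tw(G) ≥ 5. Therefore the treewidth is 5.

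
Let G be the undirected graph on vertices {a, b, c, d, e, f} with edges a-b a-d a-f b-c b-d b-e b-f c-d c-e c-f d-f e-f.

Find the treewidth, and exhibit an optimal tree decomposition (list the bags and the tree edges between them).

Treewidth 3.
Bags: B1 = {a, b, d, f}  B2 = {b, c, d, f}  B3 = {b, c, e, f}
Tree: B1–B2, B2–B3

Every bag has size at most 4, so the width is 4 − 1 = 3 and tw(G) ≤ 3. For the lower bound, the 4 vertices {b, c, d, f} are pairwise adjacent, and any tree decomposition puts a clique entirely inside one bag — forcing width ≥ 3. Combining the bounds, tw(G) = 3.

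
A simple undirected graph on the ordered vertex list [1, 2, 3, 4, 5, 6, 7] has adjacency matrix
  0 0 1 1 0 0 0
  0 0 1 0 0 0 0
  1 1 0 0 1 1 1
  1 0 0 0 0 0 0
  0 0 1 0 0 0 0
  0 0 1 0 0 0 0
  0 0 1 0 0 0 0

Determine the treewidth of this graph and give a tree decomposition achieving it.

The largest bag has 2 vertices, giving width 1; this decomposition certifies tw(G) ≤ 1. Any graph with an edge has treewidth ≥ 1, and G has the edge 3–1. The upper and lower bounds meet at 1, so that is the treewidth.

Treewidth 1.
One optimal decomposition is:
Bags: B1 = {1, 3}  B2 = {1, 4}  B3 = {3, 5}  B4 = {3, 6}  B5 = {2, 3}  B6 = {3, 7}
Tree: B1–B2, B1–B3, B3–B4, B4–B5, B3–B6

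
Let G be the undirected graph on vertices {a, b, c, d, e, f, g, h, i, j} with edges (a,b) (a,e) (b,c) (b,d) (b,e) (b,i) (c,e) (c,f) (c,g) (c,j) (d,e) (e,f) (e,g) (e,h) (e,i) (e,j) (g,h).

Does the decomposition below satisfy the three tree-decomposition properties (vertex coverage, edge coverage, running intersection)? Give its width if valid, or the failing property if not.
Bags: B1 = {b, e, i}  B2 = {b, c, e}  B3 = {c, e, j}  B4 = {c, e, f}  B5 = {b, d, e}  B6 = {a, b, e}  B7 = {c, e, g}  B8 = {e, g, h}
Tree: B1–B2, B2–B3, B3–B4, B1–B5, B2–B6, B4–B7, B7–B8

Every vertex of G appears in some bag (union = {a, b, c, d, e, f, g, h, i, j}); every edge is covered by a bag; and for each vertex v the set of bags containing v is connected in the bag tree. The decomposition is therefore valid. The largest bag has 3 vertices, so the width is 2.

Yes; width 2.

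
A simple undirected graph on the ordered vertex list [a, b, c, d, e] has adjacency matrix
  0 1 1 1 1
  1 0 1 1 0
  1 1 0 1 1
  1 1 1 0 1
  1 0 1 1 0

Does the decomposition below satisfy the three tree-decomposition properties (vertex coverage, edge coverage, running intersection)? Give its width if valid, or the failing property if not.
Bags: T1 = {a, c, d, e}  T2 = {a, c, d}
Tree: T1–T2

A tree decomposition must satisfy three properties: every vertex lies in some bag; for every edge, both endpoints lie together in some bag; and for every vertex, the bags containing it form a connected subtree. Here vertex b appears in no bag, so the decomposition is invalid.

No — vertex b appears in no bag.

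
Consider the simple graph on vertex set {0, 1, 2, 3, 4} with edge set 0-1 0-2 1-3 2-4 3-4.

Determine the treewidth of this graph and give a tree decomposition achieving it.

Every bag has size at most 3, so the width is 3 − 1 = 2 and tw(G) ≤ 2. For the lower bound, G contains the cycle 1–3–4–2–0–1, so G is not a forest; only forests have treewidth ≤ 1, hence tw(G) ≥ 2. Combining the bounds, tw(G) = 2.

Treewidth 2.
One such decomposition:
Bags: B1 = {1, 3, 4}  B2 = {1, 2, 4}  B3 = {0, 1, 2}
Tree: B1–B2, B2–B3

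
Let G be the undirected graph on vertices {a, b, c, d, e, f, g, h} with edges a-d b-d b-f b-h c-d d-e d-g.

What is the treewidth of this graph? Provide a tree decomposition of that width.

Every bag has size at most 2, so the width is 2 − 1 = 1 and tw(G) ≤ 1. G has an edge, so its treewidth is at least 1. The upper and lower bounds meet at 1, so that is the treewidth.

Treewidth 1.
Bags: B1 = {b, d}  B2 = {c, d}  B3 = {b, f}  B4 = {b, h}  B5 = {a, d}  B6 = {d, e}  B7 = {d, g}
Tree: B1–B2, B1–B3, B1–B4, B2–B5, B2–B6, B1–B7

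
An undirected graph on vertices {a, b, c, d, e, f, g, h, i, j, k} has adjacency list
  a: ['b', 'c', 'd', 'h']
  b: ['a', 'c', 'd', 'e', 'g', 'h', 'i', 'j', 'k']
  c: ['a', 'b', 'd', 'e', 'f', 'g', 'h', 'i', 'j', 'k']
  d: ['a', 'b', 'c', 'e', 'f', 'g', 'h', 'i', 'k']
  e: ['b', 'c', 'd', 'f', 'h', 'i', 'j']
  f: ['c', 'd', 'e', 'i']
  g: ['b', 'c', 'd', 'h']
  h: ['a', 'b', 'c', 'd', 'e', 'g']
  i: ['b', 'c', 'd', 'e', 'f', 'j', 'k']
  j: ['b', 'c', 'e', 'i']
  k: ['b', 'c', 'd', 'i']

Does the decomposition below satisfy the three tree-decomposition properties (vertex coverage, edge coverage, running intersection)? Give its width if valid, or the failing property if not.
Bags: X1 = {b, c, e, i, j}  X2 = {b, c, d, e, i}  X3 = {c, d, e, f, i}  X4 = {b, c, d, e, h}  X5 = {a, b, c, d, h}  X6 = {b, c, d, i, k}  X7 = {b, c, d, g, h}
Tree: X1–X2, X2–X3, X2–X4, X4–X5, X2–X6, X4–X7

Yes; width 4.

Vertex coverage: the bags together contain {a, b, c, d, e, f, g, h, i, j, k}, the full vertex set. Edge coverage: each edge of G has both endpoints in at least one bag. Running intersection: for every vertex, the bags containing it form a connected subtree. All three properties hold, so this is a valid tree decomposition of width max|bag| − 1 = 4, and hence tw(G) ≤ 4.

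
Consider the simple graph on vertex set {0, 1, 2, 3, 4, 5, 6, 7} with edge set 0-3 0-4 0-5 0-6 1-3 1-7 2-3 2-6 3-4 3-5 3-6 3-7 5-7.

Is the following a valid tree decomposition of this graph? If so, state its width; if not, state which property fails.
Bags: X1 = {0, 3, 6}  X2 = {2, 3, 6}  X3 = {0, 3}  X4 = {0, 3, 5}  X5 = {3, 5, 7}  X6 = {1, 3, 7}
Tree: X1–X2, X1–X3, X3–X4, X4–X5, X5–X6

No — vertex 4 appears in no bag.

A tree decomposition must satisfy three properties: every vertex lies in some bag; for every edge, both endpoints lie together in some bag; and for every vertex, the bags containing it form a connected subtree. Here vertex 4 appears in no bag, so the decomposition is invalid.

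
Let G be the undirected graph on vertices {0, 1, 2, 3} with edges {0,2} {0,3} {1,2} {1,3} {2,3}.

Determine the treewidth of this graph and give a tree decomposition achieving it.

Treewidth 2.
One such decomposition:
Bags: B1 = {1, 2, 3}  B2 = {0, 2, 3}
Tree: B1–B2

The largest bag has 3 vertices, giving width 2; this decomposition certifies tw(G) ≤ 2. On the other hand G contains the 3-clique {0, 2, 3}. A clique must lie in a single bag of any decomposition, so no decomposition can have width below 2. Therefore the treewidth is 2.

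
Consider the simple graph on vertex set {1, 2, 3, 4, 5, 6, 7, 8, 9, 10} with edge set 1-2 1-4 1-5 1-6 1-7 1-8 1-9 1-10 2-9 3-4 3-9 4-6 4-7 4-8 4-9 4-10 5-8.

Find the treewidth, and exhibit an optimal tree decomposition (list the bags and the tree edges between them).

Treewidth 2.
Bags: B1 = {1, 4, 9}  B2 = {1, 4, 8}  B3 = {1, 4, 6}  B4 = {1, 4, 7}  B5 = {3, 4, 9}  B6 = {1, 5, 8}  B7 = {1, 4, 10}  B8 = {1, 2, 9}
Tree: B1–B2, B1–B3, B2–B4, B1–B5, B2–B6, B3–B7, B1–B8

Every bag has size at most 3, so the width is 3 − 1 = 2 and tw(G) ≤ 2. Conversely, {1, 2, 9} is a clique of size 3, and the vertices of any clique must share a bag in every tree decomposition; so some bag has ≥ 3 vertices and tw(G) ≥ 2. Combining the bounds, tw(G) = 2.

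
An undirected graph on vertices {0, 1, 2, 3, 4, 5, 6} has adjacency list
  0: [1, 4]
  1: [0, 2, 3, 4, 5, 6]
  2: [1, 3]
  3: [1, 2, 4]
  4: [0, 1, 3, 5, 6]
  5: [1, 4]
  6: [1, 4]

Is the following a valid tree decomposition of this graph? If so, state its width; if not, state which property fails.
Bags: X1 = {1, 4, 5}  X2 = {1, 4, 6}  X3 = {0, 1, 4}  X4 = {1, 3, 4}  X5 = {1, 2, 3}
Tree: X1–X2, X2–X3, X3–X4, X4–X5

Yes; width 2.

Vertex coverage: the bags together contain {0, 1, 2, 3, 4, 5, 6}, the full vertex set. Edge coverage: each edge of G has both endpoints in at least one bag. Running intersection: for every vertex, the bags containing it form a connected subtree. All three properties hold, so this is a valid tree decomposition of width max|bag| − 1 = 2, and hence tw(G) ≤ 2.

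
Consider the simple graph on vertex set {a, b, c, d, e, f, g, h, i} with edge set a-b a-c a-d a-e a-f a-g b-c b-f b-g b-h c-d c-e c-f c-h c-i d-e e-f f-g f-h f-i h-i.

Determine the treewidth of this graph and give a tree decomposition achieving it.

Every bag has size at most 4, so the width is 4 − 1 = 3 and tw(G) ≤ 3. On the other hand G contains the 4-clique {a, c, d, e}. A clique must lie in a single bag of any decomposition, so no decomposition can have width below 3. Hence tw(G) = 3 exactly.

Treewidth 3.
One such decomposition:
Bags: B1 = {a, c, e, f}  B2 = {a, b, c, f}  B3 = {a, c, d, e}  B4 = {b, c, f, h}  B5 = {a, b, f, g}  B6 = {c, f, h, i}
Tree: B1–B2, B1–B3, B2–B4, B2–B5, B4–B6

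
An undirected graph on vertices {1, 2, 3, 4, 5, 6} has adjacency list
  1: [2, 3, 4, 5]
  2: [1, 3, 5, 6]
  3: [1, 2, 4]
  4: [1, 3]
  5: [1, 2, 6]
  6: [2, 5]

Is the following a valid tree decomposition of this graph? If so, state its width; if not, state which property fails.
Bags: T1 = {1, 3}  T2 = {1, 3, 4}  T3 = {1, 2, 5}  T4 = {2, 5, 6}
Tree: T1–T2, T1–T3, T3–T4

A tree decomposition must satisfy three properties: every vertex lies in some bag; for every edge, both endpoints lie together in some bag; and for every vertex, the bags containing it form a connected subtree. Here edge (2,3) lies in no bag, so the decomposition is invalid.

No — edge (2,3) lies in no bag.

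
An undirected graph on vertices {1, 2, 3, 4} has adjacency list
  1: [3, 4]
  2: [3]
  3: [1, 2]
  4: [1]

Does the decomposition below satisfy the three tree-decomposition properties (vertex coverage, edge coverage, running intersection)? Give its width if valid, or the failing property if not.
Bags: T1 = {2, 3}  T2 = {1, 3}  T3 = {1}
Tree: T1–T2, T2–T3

A tree decomposition must satisfy three properties: every vertex lies in some bag; for every edge, both endpoints lie together in some bag; and for every vertex, the bags containing it form a connected subtree. Here vertex 4 appears in no bag, so the decomposition is invalid.

No — vertex 4 appears in no bag.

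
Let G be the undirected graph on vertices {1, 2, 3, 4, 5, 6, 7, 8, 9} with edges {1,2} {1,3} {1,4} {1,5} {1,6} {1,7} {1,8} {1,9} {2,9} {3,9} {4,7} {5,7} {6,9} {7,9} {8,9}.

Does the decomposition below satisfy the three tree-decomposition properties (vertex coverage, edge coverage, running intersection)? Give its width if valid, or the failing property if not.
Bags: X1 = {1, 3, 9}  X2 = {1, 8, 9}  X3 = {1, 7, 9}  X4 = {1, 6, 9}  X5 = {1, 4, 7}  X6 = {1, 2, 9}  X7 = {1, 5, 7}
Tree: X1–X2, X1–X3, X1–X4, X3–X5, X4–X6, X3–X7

Every vertex of G appears in some bag (union = {1, 2, 3, 4, 5, 6, 7, 8, 9}); every edge is covered by a bag; and for each vertex v the set of bags containing v is connected in the bag tree. The decomposition is therefore valid. The largest bag has 3 vertices, so the width is 2.

Yes; width 2.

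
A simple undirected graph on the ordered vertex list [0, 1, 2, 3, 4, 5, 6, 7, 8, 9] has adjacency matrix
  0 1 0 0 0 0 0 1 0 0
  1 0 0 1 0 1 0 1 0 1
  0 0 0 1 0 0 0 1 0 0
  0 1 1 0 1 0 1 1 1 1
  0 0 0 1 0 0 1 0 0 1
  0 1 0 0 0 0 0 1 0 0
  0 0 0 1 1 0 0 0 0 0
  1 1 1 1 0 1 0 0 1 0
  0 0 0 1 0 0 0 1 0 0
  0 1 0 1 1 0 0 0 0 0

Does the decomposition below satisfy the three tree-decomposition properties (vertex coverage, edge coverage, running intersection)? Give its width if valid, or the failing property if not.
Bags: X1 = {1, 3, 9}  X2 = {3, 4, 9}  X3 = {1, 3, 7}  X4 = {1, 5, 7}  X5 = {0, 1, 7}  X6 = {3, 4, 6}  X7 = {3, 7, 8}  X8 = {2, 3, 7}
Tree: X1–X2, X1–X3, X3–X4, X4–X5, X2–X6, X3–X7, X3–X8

Every vertex of G appears in some bag (union = {0, 1, 2, 3, 4, 5, 6, 7, 8, 9}); every edge is covered by a bag; and for each vertex v the set of bags containing v is connected in the bag tree. The decomposition is therefore valid. The largest bag has 3 vertices, so the width is 2.

Yes; width 2.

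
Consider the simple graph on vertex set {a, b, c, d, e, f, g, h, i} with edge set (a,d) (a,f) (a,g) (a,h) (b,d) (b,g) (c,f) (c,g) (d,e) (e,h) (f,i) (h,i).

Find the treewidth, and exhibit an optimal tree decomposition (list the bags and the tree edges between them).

Treewidth 3.
One optimal decomposition is:
Bags: B1 = {b, c, d, g}  B2 = {a, c, d, g}  B3 = {a, c, d, f}  B4 = {a, d, e, f}  B5 = {a, e, f, h}  B6 = {e, f, h, i}
Tree: B1–B2, B2–B3, B3–B4, B4–B5, B5–B6

The largest bag has 4 vertices, giving width 3; this decomposition certifies tw(G) ≤ 3. For the lower bound: the 4 vertex sets {b,c,g}, {d}, {a}, {e,f,h,i} are disjoint, each induces a connected subgraph, and every pair is joined by at least one edge of G. Contracting each set to a single vertex therefore yields K_{4} as a minor, and since treewidth is minor-monotone, tw(G) ≥ tw(K_{4}) = 3. Hence tw(G) = 3 exactly.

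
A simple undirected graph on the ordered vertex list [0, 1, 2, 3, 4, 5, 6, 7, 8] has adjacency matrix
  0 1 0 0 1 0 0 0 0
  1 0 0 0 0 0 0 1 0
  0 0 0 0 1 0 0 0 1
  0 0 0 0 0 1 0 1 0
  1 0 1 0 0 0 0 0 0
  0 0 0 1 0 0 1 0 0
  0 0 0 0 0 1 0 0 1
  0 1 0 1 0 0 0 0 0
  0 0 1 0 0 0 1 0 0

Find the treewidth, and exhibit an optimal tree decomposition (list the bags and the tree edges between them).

Every bag has size at most 3, so the width is 3 − 1 = 2 and tw(G) ≤ 2. Since 6–8–2–4–0–1–7–3–5–6 is a cycle in G, G is not acyclic. Forests are exactly the graphs of treewidth ≤ 1, so tw(G) ≥ 2. Therefore the treewidth is 2.

Treewidth 2.
One such decomposition:
Bags: B1 = {2, 6, 8}  B2 = {2, 4, 6}  B3 = {0, 4, 6}  B4 = {0, 1, 6}  B5 = {1, 6, 7}  B6 = {3, 6, 7}  B7 = {3, 5, 6}
Tree: B1–B2, B2–B3, B3–B4, B4–B5, B5–B6, B6–B7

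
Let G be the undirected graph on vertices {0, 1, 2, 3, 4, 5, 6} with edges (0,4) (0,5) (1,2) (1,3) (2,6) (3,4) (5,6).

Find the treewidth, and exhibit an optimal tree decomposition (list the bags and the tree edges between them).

Treewidth 2.
One such decomposition:
Bags: B1 = {0, 5, 6}  B2 = {0, 4, 6}  B3 = {3, 4, 6}  B4 = {1, 3, 6}  B5 = {1, 2, 6}
Tree: B1–B2, B2–B3, B3–B4, B4–B5

Each bag holds 3 vertices, so the decomposition has width 2, which upper-bounds the treewidth. For the lower bound, G contains the cycle 6–5–0–4–3–1–2–6, so G is not a forest; only forests have treewidth ≤ 1, hence tw(G) ≥ 2. Hence tw(G) = 2 exactly.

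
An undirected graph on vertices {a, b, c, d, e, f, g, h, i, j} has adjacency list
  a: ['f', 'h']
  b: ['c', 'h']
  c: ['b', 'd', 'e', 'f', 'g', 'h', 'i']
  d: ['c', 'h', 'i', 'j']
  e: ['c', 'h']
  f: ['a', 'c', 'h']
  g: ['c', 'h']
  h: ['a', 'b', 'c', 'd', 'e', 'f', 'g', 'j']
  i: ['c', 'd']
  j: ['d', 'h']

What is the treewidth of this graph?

2

A width-2 tree decomposition is:
Bags: B1 = {c, f, h}  B2 = {c, d, h}  B3 = {c, g, h}  B4 = {c, d, i}  B5 = {c, e, h}  B6 = {a, f, h}  B7 = {d, h, j}  B8 = {b, c, h}
Tree: B1–B2, B2–B3, B2–B4, B3–B5, B1–B6, B2–B7, B3–B8
The largest bag has 3 vertices, giving width 2; this decomposition certifies tw(G) ≤ 2. For the lower bound, the 3 vertices {d, h, j} are pairwise adjacent, and any tree decomposition puts a clique entirely inside one bag — forcing width ≥ 2. Therefore the treewidth is 2.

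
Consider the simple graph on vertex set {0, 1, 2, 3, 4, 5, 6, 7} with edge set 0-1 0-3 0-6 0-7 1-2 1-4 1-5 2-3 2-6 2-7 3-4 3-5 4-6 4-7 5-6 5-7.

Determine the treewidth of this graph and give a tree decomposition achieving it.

Treewidth 4.
One such decomposition:
Bags: B1 = {0, 1, 2, 4, 5}  B2 = {0, 2, 4, 5, 7}  B3 = {0, 2, 3, 4, 5}  B4 = {0, 2, 4, 5, 6}
Tree: B1–B2, B2–B3, B3–B4

Each bag holds 5 vertices, so the decomposition has width 4, which upper-bounds the treewidth. For the lower bound: the 5 vertex sets {1,2}, {5,7}, {0,3}, {4}, {6} are disjoint, each induces a connected subgraph, and every pair is joined by at least one edge of G. Contracting each set to a single vertex therefore yields K_{5} as a minor, and since treewidth is minor-monotone, tw(G) ≥ tw(K_{5}) = 4. Hence tw(G) = 4 exactly.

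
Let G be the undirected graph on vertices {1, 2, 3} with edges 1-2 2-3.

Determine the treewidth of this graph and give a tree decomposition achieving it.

Treewidth 1.
Bags: B1 = {2, 3}  B2 = {1, 2}
Tree: B1–B2

Every bag has size at most 2, so the width is 2 − 1 = 1 and tw(G) ≤ 1. G has an edge, so its treewidth is at least 1. Therefore the treewidth is 1.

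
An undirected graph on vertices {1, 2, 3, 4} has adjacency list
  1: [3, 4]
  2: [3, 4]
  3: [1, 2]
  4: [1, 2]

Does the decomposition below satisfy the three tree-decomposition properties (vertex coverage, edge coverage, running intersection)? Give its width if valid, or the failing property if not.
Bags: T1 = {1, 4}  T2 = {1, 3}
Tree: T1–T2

No — vertex 2 appears in no bag.

A tree decomposition must satisfy three properties: every vertex lies in some bag; for every edge, both endpoints lie together in some bag; and for every vertex, the bags containing it form a connected subtree. Here vertex 2 appears in no bag, so the decomposition is invalid.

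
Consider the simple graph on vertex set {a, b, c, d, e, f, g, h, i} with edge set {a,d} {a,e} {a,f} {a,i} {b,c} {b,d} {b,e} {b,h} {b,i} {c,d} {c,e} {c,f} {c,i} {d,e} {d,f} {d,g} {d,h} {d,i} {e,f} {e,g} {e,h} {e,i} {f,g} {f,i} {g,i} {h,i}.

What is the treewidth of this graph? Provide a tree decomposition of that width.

Treewidth 4.
One such decomposition:
Bags: B1 = {b, d, e, h, i}  B2 = {b, c, d, e, i}  B3 = {c, d, e, f, i}  B4 = {d, e, f, g, i}  B5 = {a, d, e, f, i}
Tree: B1–B2, B2–B3, B3–B4, B4–B5

The largest bag has 5 vertices, giving width 4; this decomposition certifies tw(G) ≤ 4. For the lower bound, the 5 vertices {b, d, e, h, i} are pairwise adjacent, and any tree decomposition puts a clique entirely inside one bag — forcing width ≥ 4. Hence tw(G) = 4 exactly.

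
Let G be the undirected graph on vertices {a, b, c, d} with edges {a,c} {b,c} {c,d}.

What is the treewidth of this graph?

A width-1 tree decomposition is:
Bags: B1 = {c, d}  B2 = {b, c}  B3 = {a, c}
Tree: B1–B2, B1–B3
Every bag has size at most 2, so the width is 2 − 1 = 1 and tw(G) ≤ 1. Any graph with an edge has treewidth ≥ 1, and G has the edge c–d. Hence tw(G) = 1 exactly.

1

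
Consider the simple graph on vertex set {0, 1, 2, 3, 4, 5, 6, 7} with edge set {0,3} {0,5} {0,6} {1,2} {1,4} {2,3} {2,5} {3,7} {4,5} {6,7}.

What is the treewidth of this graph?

A width-2 tree decomposition is:
Bags: B1 = {1, 4, 5}  B2 = {1, 2, 5}  B3 = {0, 2, 5}  B4 = {0, 2, 3}  B5 = {0, 3, 6}  B6 = {3, 6, 7}
Tree: B1–B2, B2–B3, B3–B4, B4–B5, B5–B6
The largest bag has 3 vertices, giving width 2; this decomposition certifies tw(G) ≤ 2. The edges 4–1–2–5–4 form a cycle, so G is not a tree and its treewidth is at least 2. Therefore the treewidth is 2.

2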